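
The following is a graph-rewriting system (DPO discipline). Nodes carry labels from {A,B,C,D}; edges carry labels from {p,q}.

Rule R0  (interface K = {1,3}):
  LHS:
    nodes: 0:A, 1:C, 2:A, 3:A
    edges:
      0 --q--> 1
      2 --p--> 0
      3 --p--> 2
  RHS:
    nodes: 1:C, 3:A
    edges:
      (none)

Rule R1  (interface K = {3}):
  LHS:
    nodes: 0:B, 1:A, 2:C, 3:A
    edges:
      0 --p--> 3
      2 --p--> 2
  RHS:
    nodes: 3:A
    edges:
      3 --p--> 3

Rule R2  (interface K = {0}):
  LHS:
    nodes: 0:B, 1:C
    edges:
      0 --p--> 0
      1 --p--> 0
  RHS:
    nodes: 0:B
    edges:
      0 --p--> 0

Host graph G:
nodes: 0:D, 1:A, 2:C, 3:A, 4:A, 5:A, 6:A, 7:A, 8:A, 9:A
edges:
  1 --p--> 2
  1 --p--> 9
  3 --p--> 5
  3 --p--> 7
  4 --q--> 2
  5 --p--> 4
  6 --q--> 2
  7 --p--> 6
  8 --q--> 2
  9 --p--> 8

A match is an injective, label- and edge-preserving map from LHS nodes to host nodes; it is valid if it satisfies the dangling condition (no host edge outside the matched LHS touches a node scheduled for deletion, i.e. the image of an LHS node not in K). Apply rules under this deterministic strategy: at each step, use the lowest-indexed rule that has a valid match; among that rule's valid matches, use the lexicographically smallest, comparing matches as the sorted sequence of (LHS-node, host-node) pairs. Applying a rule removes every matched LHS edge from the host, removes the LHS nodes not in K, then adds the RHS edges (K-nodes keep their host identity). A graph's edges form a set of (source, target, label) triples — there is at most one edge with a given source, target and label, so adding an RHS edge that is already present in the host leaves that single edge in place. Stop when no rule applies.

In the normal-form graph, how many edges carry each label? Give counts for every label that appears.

start.  V:10 E:10  edges: 1-p->2 1-p->9 3-p->5 3-p->7 4-q->2 5-p->4 6-q->2 7-p->6 8-q->2 9-p->8
1. fire R0 via {0↦4, 1↦2, 2↦5, 3↦3}  →  V:8 E:7  edges: 1-p->2 1-p->9 3-p->7 6-q->2 7-p->6 8-q->2 9-p->8
2. fire R0 via {0↦6, 1↦2, 2↦7, 3↦3}  →  V:6 E:4  edges: 1-p->2 1-p->9 8-q->2 9-p->8
3. fire R0 via {0↦8, 1↦2, 2↦9, 3↦1}  →  V:4 E:1  edges: 1-p->2
normal form: no rule applies after step 3
NF edges: [(1, 2, 'p')]

Answer: p:1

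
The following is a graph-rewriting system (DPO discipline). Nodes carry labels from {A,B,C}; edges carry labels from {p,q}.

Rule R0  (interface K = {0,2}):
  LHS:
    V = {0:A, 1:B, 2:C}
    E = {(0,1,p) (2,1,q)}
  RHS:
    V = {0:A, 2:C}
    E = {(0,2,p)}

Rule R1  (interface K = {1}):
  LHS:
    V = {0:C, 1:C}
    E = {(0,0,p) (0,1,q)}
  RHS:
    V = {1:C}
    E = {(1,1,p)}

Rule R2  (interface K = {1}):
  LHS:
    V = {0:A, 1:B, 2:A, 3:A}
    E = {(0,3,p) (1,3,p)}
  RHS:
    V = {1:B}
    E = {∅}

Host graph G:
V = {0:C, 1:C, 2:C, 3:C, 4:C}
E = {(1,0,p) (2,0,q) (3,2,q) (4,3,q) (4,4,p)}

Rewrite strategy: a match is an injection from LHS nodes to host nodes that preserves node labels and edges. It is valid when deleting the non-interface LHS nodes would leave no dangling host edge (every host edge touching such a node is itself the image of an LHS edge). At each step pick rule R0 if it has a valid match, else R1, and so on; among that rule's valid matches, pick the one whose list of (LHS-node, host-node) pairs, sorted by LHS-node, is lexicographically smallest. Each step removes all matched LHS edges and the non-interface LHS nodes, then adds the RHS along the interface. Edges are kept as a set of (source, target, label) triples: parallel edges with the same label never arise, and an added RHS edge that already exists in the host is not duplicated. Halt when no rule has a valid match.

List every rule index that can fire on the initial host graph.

R0: no valid match — LHS pattern not found
R1: 1 valid match — {0↦4, 1↦3}
R2: no valid match — LHS pattern not found

Answer: [R1]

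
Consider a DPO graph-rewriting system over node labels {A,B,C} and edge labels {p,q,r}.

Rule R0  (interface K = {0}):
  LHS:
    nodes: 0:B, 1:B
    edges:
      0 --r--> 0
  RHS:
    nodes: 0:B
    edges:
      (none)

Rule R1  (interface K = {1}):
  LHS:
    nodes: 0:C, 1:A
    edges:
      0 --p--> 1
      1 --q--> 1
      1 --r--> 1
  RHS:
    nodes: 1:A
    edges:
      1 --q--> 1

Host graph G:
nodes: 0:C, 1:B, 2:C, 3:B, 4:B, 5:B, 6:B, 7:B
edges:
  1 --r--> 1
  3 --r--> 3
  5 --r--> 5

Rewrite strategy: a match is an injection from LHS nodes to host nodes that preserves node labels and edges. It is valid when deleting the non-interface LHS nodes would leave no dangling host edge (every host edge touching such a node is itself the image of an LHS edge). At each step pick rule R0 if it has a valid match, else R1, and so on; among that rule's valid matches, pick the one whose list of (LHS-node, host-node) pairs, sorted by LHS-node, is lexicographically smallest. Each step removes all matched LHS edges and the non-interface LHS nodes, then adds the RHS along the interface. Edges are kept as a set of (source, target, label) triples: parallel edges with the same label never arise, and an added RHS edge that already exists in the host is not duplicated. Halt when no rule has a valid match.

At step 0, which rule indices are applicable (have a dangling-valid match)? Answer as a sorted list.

R0: 9 valid matches — {0↦1, 1↦4}, {0↦1, 1↦6}, {0↦1, 1↦7} (+6 more)
R1: no valid match — LHS pattern not found

Answer: [R0]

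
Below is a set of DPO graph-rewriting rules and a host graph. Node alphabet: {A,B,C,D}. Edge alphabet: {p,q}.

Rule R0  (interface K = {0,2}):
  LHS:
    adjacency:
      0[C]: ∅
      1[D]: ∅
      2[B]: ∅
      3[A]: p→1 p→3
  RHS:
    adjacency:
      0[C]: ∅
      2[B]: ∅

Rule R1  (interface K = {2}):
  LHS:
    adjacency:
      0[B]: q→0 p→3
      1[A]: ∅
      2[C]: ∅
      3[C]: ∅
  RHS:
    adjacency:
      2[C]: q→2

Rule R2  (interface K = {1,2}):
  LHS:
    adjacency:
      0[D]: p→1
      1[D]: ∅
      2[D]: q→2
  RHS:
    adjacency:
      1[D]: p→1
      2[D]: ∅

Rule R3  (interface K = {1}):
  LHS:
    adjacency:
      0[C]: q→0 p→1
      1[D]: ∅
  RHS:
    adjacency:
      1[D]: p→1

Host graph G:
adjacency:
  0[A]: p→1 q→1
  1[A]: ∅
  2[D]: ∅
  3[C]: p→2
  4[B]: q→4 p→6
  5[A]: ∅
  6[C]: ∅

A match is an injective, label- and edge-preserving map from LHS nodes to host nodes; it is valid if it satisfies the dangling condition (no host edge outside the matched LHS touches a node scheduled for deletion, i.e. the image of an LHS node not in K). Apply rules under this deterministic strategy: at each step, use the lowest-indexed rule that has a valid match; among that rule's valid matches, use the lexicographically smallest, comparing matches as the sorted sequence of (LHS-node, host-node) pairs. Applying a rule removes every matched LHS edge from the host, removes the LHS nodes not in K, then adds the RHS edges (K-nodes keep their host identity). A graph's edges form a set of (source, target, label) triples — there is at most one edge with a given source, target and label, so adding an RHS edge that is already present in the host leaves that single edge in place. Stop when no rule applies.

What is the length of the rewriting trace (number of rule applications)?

Answer: 2

Rewrite trace:
initial: |V|=7 |E|=5  E = 0-p->1 0-q->1 3-p->2 4-q->4 4-p->6
step 1: apply R1 at {0↦4, 1↦5, 2↦3, 3↦6}  → |V|=4 |E|=4  E = 0-p->1 0-q->1 3-p->2 3-q->3
step 2: apply R3 at {0↦3, 1↦2}  → |V|=3 |E|=3  E = 0-p->1 0-q->1 2-p->2
halt: no rule applies after step 2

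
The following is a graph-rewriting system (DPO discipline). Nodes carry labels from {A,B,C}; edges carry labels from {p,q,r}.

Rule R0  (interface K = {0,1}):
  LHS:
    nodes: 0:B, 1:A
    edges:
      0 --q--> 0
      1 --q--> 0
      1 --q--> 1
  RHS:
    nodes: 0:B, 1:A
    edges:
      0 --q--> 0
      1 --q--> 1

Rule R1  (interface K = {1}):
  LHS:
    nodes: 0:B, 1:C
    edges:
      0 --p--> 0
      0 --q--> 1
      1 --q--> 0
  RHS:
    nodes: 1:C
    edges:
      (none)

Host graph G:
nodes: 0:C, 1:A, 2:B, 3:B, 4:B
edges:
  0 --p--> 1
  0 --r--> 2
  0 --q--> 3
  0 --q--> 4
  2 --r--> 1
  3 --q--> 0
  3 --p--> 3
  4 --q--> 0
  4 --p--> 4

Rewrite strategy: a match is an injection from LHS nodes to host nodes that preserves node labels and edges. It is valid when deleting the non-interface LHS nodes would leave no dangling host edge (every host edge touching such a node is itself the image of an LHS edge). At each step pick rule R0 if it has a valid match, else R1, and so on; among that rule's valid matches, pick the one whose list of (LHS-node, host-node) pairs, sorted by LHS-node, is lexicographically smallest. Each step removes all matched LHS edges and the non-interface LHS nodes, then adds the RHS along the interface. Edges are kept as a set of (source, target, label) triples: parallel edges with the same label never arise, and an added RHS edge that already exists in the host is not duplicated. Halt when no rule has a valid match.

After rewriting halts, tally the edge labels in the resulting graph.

start.  V:5 E:9  edges: 0-p->1 0-r->2 0-q->3 0-q->4 2-r->1 3-q->0 3-p->3 4-q->0 4-p->4
1. fire R1 via {0↦3, 1↦0}  →  V:4 E:6  edges: 0-p->1 0-r->2 0-q->4 2-r->1 4-q->0 4-p->4
2. fire R1 via {0↦4, 1↦0}  →  V:3 E:3  edges: 0-p->1 0-r->2 2-r->1
normal form: no rule applies after step 2
NF edges: [(0, 1, 'p'), (0, 2, 'r'), (2, 1, 'r')]

Answer: p:1 r:2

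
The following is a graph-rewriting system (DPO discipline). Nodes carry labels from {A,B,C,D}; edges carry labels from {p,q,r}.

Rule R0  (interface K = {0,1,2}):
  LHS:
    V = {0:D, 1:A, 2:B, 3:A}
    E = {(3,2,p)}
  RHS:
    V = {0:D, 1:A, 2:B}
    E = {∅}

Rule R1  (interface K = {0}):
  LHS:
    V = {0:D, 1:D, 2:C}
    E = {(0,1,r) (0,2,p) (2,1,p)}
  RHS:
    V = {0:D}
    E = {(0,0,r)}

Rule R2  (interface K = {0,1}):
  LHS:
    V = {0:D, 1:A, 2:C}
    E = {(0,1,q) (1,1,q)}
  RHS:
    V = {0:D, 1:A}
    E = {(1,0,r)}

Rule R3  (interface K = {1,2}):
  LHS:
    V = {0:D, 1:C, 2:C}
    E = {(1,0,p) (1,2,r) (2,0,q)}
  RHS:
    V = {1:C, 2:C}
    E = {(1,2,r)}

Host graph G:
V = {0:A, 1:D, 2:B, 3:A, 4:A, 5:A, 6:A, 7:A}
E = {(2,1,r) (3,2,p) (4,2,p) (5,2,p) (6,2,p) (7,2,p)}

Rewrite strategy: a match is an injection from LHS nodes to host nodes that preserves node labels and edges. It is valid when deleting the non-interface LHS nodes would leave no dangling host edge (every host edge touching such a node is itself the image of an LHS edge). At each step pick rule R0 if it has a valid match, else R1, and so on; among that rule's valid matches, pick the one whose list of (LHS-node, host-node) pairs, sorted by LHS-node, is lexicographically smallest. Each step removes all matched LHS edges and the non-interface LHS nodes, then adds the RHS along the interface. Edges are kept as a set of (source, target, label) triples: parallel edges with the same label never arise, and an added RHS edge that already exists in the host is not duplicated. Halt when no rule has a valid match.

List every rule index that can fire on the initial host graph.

R0: 25 valid matches — {0↦1, 1↦0, 2↦2, 3↦3}, {0↦1, 1↦0, 2↦2, 3↦4}, {0↦1, 1↦0, 2↦2, 3↦5} (+22 more)
R1: no valid match — LHS pattern not found
R2: no valid match — LHS pattern not found
R3: no valid match — LHS pattern not found

Answer: [R0]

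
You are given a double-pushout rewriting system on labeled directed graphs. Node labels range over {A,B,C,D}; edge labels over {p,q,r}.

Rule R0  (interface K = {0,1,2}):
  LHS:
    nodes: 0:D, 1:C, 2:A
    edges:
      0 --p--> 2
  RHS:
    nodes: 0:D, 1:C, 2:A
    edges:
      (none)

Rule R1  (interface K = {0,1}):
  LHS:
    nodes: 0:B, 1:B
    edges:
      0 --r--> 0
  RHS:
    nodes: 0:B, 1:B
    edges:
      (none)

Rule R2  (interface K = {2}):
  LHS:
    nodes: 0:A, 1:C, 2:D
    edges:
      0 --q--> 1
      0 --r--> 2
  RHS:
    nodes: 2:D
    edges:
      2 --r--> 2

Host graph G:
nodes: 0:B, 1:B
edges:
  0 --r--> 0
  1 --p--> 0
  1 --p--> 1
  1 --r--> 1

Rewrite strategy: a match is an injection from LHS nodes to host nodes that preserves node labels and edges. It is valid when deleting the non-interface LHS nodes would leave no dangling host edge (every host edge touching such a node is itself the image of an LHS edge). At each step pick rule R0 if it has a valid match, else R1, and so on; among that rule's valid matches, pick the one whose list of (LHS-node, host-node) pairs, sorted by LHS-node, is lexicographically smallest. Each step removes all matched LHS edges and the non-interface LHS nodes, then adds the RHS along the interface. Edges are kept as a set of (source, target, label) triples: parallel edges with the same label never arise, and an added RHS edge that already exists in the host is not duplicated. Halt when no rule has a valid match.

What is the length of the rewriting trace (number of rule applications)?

Answer: 2

Steps:
[0] host  ⇒  2 nodes, 4 edges  {0-r->0 1-p->0 1-p->1 1-r->1}
[1] R1 @ {0↦0, 1↦1}  ⇒  2 nodes, 3 edges  {1-p->0 1-p->1 1-r->1}
[2] R1 @ {0↦1, 1↦0}  ⇒  2 nodes, 2 edges  {1-p->0 1-p->1}
final graph: no rule applies after step 2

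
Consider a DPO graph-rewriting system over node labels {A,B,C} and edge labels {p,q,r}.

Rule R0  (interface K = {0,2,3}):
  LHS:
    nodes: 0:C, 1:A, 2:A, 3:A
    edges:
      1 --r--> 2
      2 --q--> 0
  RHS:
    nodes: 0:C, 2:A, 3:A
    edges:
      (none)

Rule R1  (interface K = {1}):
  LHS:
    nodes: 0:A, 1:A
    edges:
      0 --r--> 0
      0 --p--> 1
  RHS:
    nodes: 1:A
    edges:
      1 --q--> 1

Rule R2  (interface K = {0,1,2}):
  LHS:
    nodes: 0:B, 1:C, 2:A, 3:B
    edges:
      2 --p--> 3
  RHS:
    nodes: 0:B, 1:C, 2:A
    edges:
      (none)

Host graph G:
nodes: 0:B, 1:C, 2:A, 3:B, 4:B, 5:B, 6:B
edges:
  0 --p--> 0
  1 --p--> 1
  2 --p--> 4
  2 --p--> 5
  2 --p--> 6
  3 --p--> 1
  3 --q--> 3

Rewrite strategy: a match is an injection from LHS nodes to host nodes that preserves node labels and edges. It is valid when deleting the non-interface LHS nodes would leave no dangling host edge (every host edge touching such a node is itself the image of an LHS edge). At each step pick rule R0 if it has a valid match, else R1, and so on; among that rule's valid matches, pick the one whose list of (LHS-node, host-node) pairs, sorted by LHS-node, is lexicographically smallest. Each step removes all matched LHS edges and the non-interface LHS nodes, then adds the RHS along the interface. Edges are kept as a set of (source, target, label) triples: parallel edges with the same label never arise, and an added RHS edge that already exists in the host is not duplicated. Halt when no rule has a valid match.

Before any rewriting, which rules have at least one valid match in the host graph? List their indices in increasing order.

Answer: [R2]

Steps:
R0: no valid match — LHS pattern not found
R1: no valid match — LHS pattern not found
R2: 12 valid matches — {0↦0, 1↦1, 2↦2, 3↦4}, {0↦0, 1↦1, 2↦2, 3↦5}, {0↦0, 1↦1, 2↦2, 3↦6} (+9 more)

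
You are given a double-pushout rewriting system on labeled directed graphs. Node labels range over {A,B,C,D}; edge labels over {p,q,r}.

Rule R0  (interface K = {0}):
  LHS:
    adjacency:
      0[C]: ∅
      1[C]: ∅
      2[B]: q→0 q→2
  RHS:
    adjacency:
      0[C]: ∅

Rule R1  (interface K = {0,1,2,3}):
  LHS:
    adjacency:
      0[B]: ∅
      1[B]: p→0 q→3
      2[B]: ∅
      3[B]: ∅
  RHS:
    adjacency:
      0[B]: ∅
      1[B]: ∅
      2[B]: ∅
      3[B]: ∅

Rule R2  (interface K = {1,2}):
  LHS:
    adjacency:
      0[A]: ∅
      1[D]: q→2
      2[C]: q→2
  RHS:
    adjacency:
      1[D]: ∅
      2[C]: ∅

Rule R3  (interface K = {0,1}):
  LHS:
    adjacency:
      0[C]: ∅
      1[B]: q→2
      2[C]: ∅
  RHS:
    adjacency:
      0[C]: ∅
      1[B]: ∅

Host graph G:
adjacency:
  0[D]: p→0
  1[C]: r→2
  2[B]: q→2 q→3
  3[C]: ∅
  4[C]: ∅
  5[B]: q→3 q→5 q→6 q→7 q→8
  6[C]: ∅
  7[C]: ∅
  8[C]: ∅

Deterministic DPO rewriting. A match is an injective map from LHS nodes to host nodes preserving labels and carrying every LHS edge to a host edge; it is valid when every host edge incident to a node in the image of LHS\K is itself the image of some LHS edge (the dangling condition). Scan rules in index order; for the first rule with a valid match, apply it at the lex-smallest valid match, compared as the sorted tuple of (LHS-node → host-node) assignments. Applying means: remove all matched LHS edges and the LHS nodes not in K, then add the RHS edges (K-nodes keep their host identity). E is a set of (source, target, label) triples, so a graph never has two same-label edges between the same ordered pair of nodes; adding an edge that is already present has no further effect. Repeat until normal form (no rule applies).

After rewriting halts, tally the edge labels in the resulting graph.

Answer: p:1 q:1 r:1

Rewrite trace:
start.  V:9 E:9  edges: 0-p->0 1-r->2 2-q->2 2-q->3 5-q->3 5-q->5 5-q->6 5-q->7 5-q->8
1. fire R3 via {0↦1, 1↦5, 2↦6}  →  V:8 E:8  edges: 0-p->0 1-r->2 2-q->2 2-q->3 5-q->3 5-q->5 5-q->7 5-q->8
2. fire R3 via {0↦1, 1↦5, 2↦7}  →  V:7 E:7  edges: 0-p->0 1-r->2 2-q->2 2-q->3 5-q->3 5-q->5 5-q->8
3. fire R3 via {0↦1, 1↦5, 2↦8}  →  V:6 E:6  edges: 0-p->0 1-r->2 2-q->2 2-q->3 5-q->3 5-q->5
4. fire R0 via {0↦3, 1↦4, 2↦5}  →  V:4 E:4  edges: 0-p->0 1-r->2 2-q->2 2-q->3
5. fire R3 via {0↦1, 1↦2, 2↦3}  →  V:3 E:3  edges: 0-p->0 1-r->2 2-q->2
final graph: no rule applies after step 5
NF edges: [(0, 0, 'p'), (1, 2, 'r'), (2, 2, 'q')]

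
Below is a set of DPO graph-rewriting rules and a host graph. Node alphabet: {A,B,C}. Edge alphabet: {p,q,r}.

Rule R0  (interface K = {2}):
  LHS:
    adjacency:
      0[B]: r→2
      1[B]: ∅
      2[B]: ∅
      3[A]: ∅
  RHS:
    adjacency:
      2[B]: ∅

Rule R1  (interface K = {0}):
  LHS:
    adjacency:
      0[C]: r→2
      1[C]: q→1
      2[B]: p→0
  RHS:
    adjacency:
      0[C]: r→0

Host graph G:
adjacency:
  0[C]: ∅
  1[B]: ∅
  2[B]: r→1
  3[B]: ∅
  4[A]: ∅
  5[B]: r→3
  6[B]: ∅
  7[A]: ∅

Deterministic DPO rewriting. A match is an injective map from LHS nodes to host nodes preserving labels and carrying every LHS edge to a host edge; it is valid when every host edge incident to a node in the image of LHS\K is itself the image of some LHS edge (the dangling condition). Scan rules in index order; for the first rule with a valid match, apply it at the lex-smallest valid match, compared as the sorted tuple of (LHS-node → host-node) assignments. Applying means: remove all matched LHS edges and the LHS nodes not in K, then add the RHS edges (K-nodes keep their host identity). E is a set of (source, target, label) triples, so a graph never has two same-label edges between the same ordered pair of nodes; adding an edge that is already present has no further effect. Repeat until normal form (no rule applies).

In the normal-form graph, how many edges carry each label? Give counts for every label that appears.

Answer: (no edges)

Steps:
[0] host  ⇒  8 nodes, 2 edges  {2-r->1 5-r->3}
[1] R0 @ {0↦2, 1↦6, 2↦1, 3↦4}  ⇒  5 nodes, 1 edges  {5-r->3}
[2] R0 @ {0↦5, 1↦1, 2↦3, 3↦7}  ⇒  2 nodes, 0 edges  {∅}
normal form: no rule applies after step 2
NF edges: []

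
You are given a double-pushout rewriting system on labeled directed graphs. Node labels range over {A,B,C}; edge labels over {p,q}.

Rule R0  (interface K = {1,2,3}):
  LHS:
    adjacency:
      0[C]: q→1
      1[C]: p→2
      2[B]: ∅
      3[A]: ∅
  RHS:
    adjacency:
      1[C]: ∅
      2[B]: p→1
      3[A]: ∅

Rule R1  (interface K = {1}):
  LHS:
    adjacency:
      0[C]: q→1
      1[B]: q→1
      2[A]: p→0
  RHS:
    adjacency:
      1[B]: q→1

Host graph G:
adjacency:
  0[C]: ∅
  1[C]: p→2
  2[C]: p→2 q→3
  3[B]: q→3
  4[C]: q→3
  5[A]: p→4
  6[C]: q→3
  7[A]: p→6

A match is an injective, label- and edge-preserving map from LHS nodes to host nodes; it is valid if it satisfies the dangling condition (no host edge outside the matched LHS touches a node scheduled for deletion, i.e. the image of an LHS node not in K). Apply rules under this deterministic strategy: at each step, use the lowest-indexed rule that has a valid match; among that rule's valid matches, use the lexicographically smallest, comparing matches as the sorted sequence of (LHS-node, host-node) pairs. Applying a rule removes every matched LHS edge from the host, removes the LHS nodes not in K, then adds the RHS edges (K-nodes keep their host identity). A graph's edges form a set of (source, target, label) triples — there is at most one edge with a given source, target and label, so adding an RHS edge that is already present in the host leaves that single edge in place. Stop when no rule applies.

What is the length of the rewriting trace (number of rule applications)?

start.  V:8 E:8  edges: 1-p->2 2-p->2 2-q->3 3-q->3 4-q->3 5-p->4 6-q->3 7-p->6
1. fire R1 via {0↦4, 1↦3, 2↦5}  →  V:6 E:6  edges: 1-p->2 2-p->2 2-q->3 3-q->3 6-q->3 7-p->6
2. fire R1 via {0↦6, 1↦3, 2↦7}  →  V:4 E:4  edges: 1-p->2 2-p->2 2-q->3 3-q->3
final graph: no rule applies after step 2

Answer: 2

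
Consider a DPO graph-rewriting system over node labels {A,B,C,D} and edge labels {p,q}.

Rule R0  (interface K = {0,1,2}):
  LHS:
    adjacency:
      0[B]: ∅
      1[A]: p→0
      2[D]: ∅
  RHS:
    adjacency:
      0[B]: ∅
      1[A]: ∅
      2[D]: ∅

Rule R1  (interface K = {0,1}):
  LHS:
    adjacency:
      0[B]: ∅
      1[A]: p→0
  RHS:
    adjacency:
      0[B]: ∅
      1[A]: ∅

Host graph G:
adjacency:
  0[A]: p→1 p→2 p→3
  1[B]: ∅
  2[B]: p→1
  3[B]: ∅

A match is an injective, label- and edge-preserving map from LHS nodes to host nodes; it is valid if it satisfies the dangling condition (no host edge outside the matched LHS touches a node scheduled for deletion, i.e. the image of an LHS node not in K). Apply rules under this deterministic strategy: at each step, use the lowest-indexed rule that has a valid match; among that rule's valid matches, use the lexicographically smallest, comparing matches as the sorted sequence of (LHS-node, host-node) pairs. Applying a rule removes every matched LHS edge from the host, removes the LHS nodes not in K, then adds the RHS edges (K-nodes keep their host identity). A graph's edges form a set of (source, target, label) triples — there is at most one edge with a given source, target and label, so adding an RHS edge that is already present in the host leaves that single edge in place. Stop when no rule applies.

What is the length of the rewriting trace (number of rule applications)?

Answer: 3

Derivation:
start.  V:4 E:4  edges: 0-p->1 0-p->2 0-p->3 2-p->1
1. fire R1 via {0↦1, 1↦0}  →  V:4 E:3  edges: 0-p->2 0-p->3 2-p->1
2. fire R1 via {0↦2, 1↦0}  →  V:4 E:2  edges: 0-p->3 2-p->1
3. fire R1 via {0↦3, 1↦0}  →  V:4 E:1  edges: 2-p->1
halt: no rule applies after step 3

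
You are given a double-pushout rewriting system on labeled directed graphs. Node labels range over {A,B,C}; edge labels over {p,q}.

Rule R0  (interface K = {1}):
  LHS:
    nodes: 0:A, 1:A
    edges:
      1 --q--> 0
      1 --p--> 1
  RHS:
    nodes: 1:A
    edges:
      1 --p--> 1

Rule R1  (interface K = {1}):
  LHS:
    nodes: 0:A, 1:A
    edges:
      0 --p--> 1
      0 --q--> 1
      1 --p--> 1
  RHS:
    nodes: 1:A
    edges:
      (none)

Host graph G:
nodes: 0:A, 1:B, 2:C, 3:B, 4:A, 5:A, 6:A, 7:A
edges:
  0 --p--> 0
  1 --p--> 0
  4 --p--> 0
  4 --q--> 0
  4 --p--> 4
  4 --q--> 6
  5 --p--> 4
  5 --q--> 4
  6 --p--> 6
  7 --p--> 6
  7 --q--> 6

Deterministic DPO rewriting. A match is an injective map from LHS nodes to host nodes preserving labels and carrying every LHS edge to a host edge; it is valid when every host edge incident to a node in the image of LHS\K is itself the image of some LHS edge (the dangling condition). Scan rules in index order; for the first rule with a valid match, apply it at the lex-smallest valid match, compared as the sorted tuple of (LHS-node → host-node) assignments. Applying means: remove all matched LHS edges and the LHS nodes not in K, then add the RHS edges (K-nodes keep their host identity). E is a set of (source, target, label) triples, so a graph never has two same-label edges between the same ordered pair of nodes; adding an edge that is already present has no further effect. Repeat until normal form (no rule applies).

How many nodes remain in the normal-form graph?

start.  V:8 E:11  edges: 0-p->0 1-p->0 4-p->0 4-q->0 4-p->4 4-q->6 5-p->4 5-q->4 6-p->6 7-p->6 7-q->6
1. fire R1 via {0↦5, 1↦4}  →  V:7 E:8  edges: 0-p->0 1-p->0 4-p->0 4-q->0 4-q->6 6-p->6 7-p->6 7-q->6
2. fire R1 via {0↦7, 1↦6}  →  V:6 E:5  edges: 0-p->0 1-p->0 4-p->0 4-q->0 4-q->6
final graph: no rule applies after step 2
NF nodes: {0:A, 1:B, 2:C, 3:B, 4:A, 6:A}

Answer: 6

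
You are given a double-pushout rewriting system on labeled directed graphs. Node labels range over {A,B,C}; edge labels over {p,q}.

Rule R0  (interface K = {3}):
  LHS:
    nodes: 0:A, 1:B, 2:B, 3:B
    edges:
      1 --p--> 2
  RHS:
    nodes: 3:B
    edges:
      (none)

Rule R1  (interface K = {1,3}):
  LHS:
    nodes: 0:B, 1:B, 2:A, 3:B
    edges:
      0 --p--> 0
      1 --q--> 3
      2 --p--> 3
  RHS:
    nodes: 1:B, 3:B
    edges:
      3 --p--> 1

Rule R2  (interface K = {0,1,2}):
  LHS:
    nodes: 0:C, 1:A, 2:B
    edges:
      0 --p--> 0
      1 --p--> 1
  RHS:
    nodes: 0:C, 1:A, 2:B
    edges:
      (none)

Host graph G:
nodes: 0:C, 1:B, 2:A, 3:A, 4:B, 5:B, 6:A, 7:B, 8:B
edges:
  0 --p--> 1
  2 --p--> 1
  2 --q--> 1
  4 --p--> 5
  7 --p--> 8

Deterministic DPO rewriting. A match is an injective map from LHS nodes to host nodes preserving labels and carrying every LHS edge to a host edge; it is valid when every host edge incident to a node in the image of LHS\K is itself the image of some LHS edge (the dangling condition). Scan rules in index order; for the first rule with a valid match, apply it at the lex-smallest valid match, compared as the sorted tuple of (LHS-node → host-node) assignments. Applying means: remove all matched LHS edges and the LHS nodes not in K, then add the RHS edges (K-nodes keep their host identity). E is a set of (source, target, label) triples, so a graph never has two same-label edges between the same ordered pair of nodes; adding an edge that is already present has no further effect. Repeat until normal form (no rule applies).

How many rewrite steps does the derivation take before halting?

Answer: 2

Steps:
initial: |V|=9 |E|=5  E = 0-p->1 2-p->1 2-q->1 4-p->5 7-p->8
step 1: apply R0 at {0↦3, 1↦4, 2↦5, 3↦1}  → |V|=6 |E|=4  E = 0-p->1 2-p->1 2-q->1 7-p->8
step 2: apply R0 at {0↦6, 1↦7, 2↦8, 3↦1}  → |V|=3 |E|=3  E = 0-p->1 2-p->1 2-q->1
normal form: no rule applies after step 2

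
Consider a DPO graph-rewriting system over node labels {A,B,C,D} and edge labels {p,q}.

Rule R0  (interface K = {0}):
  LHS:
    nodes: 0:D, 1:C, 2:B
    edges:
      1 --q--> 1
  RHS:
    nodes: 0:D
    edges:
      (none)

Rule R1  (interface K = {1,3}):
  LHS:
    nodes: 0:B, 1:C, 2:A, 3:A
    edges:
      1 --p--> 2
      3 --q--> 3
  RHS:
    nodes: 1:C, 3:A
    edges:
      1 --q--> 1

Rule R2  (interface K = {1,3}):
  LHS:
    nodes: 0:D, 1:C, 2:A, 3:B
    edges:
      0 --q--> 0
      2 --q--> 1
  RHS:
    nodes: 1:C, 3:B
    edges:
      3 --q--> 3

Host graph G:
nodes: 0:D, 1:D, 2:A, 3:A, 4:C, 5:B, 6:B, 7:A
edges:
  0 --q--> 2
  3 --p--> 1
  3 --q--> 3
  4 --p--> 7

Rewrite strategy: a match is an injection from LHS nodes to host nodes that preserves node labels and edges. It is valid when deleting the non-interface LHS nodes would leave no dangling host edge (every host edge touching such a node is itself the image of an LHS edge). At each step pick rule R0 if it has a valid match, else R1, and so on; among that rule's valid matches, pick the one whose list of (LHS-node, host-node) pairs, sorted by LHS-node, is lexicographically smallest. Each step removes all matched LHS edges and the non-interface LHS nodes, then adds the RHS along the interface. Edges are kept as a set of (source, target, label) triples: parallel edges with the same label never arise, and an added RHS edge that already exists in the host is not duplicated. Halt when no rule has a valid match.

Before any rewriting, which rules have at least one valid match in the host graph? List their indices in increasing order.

Answer: [R1]

Steps:
R0: no valid match — LHS pattern not found
R1: 2 valid matches — {0↦5, 1↦4, 2↦7, 3↦3}, {0↦6, 1↦4, 2↦7, 3↦3}
R2: no valid match — LHS pattern not found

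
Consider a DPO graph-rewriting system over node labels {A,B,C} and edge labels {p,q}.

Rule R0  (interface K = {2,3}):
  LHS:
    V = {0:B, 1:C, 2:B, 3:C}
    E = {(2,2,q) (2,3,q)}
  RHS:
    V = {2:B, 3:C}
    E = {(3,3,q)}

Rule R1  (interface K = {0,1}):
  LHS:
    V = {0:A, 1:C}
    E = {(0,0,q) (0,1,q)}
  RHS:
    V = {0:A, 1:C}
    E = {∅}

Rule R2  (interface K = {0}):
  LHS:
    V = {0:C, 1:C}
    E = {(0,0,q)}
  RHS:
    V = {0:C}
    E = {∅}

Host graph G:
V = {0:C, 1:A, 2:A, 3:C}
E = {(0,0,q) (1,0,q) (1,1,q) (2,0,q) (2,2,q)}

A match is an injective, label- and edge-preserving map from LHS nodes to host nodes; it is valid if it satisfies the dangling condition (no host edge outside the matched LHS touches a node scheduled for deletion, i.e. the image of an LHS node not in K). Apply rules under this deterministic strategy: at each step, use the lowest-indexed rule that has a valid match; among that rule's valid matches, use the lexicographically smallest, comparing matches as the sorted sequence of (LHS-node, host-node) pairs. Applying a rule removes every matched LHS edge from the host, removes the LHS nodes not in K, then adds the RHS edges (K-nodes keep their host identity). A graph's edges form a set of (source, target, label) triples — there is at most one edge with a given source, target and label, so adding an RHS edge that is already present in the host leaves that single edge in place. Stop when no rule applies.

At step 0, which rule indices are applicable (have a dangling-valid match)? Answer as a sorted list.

R0: no valid match — LHS pattern not found
R1: 2 valid matches — {0↦1, 1↦0}, {0↦2, 1↦0}
R2: 1 valid match — {0↦0, 1↦3}

Answer: [R1,R2]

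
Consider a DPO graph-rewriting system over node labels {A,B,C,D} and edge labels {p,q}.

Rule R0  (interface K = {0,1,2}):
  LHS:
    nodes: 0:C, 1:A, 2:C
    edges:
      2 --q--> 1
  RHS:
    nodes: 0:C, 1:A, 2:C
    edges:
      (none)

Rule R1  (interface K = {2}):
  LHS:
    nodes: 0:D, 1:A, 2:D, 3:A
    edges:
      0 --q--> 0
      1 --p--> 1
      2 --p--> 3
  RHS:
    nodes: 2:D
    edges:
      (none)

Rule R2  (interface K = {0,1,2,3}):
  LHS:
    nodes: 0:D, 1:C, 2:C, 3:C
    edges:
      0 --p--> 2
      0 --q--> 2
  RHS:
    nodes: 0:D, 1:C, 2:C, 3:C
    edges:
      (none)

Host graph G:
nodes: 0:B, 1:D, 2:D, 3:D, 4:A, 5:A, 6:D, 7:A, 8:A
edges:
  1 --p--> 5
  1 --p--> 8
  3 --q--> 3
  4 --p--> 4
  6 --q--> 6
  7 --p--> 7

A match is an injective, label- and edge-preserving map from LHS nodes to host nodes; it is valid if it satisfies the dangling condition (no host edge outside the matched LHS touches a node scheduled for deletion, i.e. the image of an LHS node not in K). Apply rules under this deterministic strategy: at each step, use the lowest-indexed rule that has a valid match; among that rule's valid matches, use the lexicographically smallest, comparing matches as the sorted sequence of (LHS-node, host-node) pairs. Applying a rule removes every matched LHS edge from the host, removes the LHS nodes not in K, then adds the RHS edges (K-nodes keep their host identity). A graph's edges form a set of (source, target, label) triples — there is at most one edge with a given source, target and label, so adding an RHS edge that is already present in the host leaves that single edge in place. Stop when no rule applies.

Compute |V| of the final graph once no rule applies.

initial: |V|=9 |E|=6  E = 1-p->5 1-p->8 3-q->3 4-p->4 6-q->6 7-p->7
step 1: apply R1 at {0↦3, 1↦4, 2↦1, 3↦5}  → |V|=6 |E|=3  E = 1-p->8 6-q->6 7-p->7
step 2: apply R1 at {0↦6, 1↦7, 2↦1, 3↦8}  → |V|=3 |E|=0  E = ∅
halt: no rule applies after step 2
NF nodes: {0:B, 1:D, 2:D}

Answer: 3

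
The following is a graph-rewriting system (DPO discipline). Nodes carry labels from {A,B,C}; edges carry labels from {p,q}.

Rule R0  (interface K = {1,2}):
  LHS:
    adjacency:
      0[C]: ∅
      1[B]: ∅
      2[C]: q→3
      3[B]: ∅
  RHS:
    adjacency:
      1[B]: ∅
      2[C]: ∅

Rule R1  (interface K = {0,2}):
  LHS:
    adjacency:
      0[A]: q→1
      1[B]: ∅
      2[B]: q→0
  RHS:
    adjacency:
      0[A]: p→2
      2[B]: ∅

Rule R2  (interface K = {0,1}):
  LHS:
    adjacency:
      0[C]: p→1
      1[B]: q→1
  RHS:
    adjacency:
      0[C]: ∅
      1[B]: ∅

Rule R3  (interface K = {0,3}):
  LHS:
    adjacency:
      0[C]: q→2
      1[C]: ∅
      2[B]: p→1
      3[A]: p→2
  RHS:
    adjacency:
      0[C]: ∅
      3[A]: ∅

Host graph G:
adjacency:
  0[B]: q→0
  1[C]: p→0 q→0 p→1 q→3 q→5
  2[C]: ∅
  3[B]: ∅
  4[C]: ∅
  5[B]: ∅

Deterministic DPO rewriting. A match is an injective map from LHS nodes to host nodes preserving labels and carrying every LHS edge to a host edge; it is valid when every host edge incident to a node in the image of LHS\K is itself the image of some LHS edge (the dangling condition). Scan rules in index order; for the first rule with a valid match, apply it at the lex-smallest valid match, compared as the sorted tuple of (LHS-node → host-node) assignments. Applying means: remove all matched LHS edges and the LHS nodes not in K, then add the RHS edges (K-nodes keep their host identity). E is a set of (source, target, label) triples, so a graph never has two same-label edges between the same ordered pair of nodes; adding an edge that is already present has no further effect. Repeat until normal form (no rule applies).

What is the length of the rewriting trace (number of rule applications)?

[0] host  ⇒  6 nodes, 6 edges  {0-q->0 1-p->0 1-q->0 1-p->1 1-q->3 1-q->5}
[1] R0 @ {0↦2, 1↦0, 2↦1, 3↦3}  ⇒  4 nodes, 5 edges  {0-q->0 1-p->0 1-q->0 1-p->1 1-q->5}
[2] R0 @ {0↦4, 1↦0, 2↦1, 3↦5}  ⇒  2 nodes, 4 edges  {0-q->0 1-p->0 1-q->0 1-p->1}
[3] R2 @ {0↦1, 1↦0}  ⇒  2 nodes, 2 edges  {1-q->0 1-p->1}
normal form: no rule applies after step 3

Answer: 3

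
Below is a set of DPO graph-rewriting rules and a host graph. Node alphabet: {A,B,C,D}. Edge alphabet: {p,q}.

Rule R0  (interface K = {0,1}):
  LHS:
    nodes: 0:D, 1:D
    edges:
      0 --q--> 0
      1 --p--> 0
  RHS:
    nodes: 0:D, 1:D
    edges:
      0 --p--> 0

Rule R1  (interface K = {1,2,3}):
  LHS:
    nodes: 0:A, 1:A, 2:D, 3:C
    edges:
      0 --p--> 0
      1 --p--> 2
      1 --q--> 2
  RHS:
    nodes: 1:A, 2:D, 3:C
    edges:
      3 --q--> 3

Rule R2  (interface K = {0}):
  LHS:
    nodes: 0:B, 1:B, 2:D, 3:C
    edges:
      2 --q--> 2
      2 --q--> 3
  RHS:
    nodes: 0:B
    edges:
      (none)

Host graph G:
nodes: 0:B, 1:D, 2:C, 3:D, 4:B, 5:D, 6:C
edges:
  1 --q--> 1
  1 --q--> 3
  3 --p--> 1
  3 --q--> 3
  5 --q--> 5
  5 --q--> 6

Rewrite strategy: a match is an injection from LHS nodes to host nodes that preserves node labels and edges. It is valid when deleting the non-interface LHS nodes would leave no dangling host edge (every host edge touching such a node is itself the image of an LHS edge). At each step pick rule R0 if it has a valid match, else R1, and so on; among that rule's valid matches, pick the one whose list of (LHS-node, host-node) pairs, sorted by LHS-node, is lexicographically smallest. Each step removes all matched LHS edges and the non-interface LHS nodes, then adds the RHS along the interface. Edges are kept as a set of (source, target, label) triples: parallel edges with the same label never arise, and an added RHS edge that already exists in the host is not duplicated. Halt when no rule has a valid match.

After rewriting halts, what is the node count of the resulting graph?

Answer: 4

Steps:
[0] host  ⇒  7 nodes, 6 edges  {1-q->1 1-q->3 3-p->1 3-q->3 5-q->5 5-q->6}
[1] R0 @ {0↦1, 1↦3}  ⇒  7 nodes, 5 edges  {1-p->1 1-q->3 3-q->3 5-q->5 5-q->6}
[2] R2 @ {0↦0, 1↦4, 2↦5, 3↦6}  ⇒  4 nodes, 3 edges  {1-p->1 1-q->3 3-q->3}
halt: no rule applies after step 2
NF nodes: {0:B, 1:D, 2:C, 3:D}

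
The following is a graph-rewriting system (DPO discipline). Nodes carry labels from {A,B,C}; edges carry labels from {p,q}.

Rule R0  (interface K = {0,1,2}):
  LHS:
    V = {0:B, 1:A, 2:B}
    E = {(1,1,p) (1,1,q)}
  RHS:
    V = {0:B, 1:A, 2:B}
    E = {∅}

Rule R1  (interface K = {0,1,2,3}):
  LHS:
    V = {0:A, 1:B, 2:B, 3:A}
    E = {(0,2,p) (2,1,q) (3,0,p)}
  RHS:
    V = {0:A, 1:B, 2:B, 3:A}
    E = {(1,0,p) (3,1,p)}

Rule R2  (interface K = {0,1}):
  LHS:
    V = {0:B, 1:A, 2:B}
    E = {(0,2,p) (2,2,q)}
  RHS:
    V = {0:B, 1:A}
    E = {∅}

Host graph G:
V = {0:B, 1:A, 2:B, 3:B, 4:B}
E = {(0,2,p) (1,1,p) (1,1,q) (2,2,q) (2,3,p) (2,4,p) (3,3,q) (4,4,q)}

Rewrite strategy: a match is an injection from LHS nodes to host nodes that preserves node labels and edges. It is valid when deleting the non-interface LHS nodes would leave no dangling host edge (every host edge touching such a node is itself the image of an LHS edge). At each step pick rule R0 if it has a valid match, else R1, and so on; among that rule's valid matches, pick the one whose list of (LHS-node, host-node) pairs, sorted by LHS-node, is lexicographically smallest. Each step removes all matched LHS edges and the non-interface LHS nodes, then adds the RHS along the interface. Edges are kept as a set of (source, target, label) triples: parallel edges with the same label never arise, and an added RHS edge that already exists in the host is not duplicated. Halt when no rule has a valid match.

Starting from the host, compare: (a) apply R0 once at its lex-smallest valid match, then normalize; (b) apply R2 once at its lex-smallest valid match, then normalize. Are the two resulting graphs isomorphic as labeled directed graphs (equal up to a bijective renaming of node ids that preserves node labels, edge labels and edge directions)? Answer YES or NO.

branch R0-first: apply at {0↦0, 1↦1, 2↦2} → |E|=6, then 3 more step(s) → NF |V|=2 |E|=0 V={0:B, 1:A} E=∅
branch R2-first: apply at {0↦2, 1↦1, 2↦3} → |E|=6, then 3 more step(s) → NF |V|=2 |E|=0 V={0:B, 1:A} E=∅
graphs isomorphic (equal up to label-preserving node renaming)

Answer: YES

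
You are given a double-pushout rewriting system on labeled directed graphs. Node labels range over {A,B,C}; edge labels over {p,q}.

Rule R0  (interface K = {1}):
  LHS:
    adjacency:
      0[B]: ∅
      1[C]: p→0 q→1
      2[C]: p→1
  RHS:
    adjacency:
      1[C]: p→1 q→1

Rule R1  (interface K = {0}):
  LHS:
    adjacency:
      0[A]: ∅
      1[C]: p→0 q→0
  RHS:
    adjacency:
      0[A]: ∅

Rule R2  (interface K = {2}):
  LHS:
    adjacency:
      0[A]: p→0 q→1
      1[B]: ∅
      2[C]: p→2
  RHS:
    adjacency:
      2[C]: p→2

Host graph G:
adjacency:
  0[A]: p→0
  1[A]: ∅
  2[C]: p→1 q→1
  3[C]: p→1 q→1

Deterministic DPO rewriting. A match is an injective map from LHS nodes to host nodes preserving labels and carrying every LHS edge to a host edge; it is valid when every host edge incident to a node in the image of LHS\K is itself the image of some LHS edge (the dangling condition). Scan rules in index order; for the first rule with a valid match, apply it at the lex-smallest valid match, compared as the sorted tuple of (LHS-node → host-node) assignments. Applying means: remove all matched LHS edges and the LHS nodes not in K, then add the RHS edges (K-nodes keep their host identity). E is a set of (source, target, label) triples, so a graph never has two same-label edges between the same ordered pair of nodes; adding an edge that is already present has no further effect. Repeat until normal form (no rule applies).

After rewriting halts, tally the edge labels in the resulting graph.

start.  V:4 E:5  edges: 0-p->0 2-p->1 2-q->1 3-p->1 3-q->1
1. fire R1 via {0↦1, 1↦2}  →  V:3 E:3  edges: 0-p->0 3-p->1 3-q->1
2. fire R1 via {0↦1, 1↦3}  →  V:2 E:1  edges: 0-p->0
final graph: no rule applies after step 2
NF edges: [(0, 0, 'p')]

Answer: p:1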